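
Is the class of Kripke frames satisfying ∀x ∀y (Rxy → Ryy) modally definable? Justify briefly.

Definable; □(□r → r) defines it

This is a Sahlqvist condition; the T□ axiom □(□r → r) defines it.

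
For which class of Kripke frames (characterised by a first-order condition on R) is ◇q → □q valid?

This schema is the CD axiom.
It corresponds to partial functionality: ∀x ∀y ∀z (Rxy ∧ Rxz → y = z).

partial functionality: ∀x ∀y ∀z (Rxy ∧ Rxz → y = z)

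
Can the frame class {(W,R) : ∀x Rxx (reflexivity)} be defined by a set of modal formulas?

Yes: it is reflexivity, defined by the T schema □r → r.

Yes, by □r → r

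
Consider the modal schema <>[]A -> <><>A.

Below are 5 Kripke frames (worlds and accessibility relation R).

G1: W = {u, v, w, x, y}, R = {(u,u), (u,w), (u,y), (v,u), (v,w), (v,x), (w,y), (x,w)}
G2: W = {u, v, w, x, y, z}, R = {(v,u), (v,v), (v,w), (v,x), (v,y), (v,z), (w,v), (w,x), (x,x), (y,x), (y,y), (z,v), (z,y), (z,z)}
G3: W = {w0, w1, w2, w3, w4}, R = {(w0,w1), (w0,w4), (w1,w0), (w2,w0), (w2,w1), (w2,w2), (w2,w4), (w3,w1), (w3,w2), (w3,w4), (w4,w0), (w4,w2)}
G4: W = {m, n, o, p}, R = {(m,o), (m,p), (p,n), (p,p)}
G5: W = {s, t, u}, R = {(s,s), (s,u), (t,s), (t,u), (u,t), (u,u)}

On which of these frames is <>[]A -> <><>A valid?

This is the axiom for a generalized confluence (Geach) condition; its first-order frame correspondent is forall x forall y (xRy -> exists w (yRw & x R^2 w)).
G1: fails — uRy but no t with yRt and uR²t.
G2: fails — vRu but no t with uRt and vR²t.
G3: ✓.
G4: fails — mRo but no w with oRw and mR²w.
G5: ✓.
Valid on: G3, G5.

G3, G5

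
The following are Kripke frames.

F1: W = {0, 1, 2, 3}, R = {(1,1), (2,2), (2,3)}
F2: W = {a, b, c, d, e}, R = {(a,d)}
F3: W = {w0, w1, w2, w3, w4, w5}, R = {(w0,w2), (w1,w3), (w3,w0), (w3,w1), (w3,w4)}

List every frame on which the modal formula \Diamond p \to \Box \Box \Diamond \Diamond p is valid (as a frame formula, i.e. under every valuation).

F2

This is the axiom for a generalized confluence (Geach) condition; its first-order frame correspondent is \forall x \forall y \forall z ((xRy \wedge x R^2 z) \to \exists w (y = w \wedge z R^2 w)).
F1: fails — 2R2, 2R²3 but no w with 2=w and 3R²w.
F2: condition met.
F3: fails — w1Rw3, w1R²w0 but no w with w3=w and w0R²w.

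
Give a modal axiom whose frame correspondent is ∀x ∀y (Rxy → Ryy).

This is shift-reflexivity; the standard corresponding axiom is T□: □(□p → p).
Suppose □(□p→p) is valid. Take Rxy and set V(p)={w : Ryw}. Then at y, □p holds; since □(□p→p) at x, □p→p at y, so p at y, i.e. Ryy.

□(□p → p)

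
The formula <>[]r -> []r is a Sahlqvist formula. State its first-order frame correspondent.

This is a form of the 5 axiom.
Its frame correspondent is the Euclidean property — forall x forall y forall z (Rxy & Rxz -> Ryz).

the Euclidean property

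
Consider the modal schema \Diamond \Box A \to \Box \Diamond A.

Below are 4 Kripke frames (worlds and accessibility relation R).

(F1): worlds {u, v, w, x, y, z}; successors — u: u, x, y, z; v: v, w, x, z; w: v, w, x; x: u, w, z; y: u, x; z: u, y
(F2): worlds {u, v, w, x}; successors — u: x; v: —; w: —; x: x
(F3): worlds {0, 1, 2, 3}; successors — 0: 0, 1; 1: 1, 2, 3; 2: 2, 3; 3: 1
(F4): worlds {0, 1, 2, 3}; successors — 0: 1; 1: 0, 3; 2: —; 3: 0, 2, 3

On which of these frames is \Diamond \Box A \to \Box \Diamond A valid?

This is the axiom for convergence; its first-order frame correspondent is \forall x \forall y \forall z (Rxy \wedge Rxz \to \exists w (Ryw \wedge Rzw)).
(F1): fails — Rvv and Rvz but v and z have no common successor.
(F2): satisfies the condition.
(F3): fails — R12 and R13 but 2 and 3 have no common successor.
(F4): fails — R10 and R13 but 0 and 3 have no common successor.
Valid on: (F2).

(F2)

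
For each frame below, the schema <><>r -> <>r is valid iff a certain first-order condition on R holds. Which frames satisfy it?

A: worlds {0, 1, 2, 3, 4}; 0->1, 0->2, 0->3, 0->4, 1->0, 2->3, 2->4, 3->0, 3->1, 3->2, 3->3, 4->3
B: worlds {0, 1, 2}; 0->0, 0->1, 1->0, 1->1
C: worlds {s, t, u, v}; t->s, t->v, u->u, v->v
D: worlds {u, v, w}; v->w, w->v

B, C

This is the axiom for transitivity; its first-order frame correspondent is forall x forall y forall z (Rxy & Ryz -> Rxz).
A: fails — R10 and R02 but not R12.
B: holds.
C: holds.
D: fails — Rwv and Rvw but not Rww.
Valid on: B, C.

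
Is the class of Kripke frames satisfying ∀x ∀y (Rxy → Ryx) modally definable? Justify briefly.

The condition is symmetry. A defining modal formula is p → □◇p.
Suppose p→□◇p is valid. Take Rxy and set V(p)={x}. Then p at x, so □◇p at x, so ◇p at y, so some z with Ryz has p; z=x, i.e. Ryx.

Definable; p → □◇p defines it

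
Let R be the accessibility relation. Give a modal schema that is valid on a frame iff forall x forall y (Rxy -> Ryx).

A defining formula is ψ → □◇ψ (the B axiom).
Suppose ψ→□◇ψ is valid. Take Rxy and set V(ψ)={x}. Then ψ at x, so □◇ψ at x, so ◇ψ at y, so some z with Ryz has ψ; z=x, i.e. Ryx.

ψ → □◇ψ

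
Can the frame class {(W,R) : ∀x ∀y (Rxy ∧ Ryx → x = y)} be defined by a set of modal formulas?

Not definable by any modal formula

Modal frame validity is preserved under surjective bounded morphisms.
The 6-cycle (worlds s,t,u,v,w,x with s→t→u→v→w→x→s) is antisymmetric. Sending even-indexed worlds to • and odd-indexed worlds to ∘ is a surjective bounded morphism onto the two-world frame with •↔∘, which is not antisymmetric.
So the class is not modally definable.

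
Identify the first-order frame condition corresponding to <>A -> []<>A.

Suppose ◇A→□◇A is valid. Take Rxy, Rxz and set V(A)={y}. Then ◇A at x, so □◇A at x, so ◇A at z, so some w with Rzw has A; w=y, i.e. Rzy. By symmetry of the argument, Ryz.

the Euclidean property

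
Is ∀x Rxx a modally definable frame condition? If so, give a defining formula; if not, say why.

Yes — defined by □p → p

The condition is reflexivity. A defining modal formula is □p → p.
Suppose □p→p is valid. At any x set V(p)={w : Rxw}. Then □p holds at x, so p holds at x, i.e. Rxx.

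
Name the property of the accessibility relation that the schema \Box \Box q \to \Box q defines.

density: \forall x \forall y (Rxy \to \exists z (Rxz \wedge Rzy))

This schema is the C4 axiom.
Its frame correspondent is density — \forall x \forall y (Rxy \to \exists z (Rxz \wedge Rzy)).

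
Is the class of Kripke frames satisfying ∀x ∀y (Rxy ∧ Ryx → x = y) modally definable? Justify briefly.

Modal frame validity is preserved under surjective bounded morphisms.
The 6-cycle (worlds s,t,u,v,w,x with s→t→u→v→w→x→s) is antisymmetric. Sending even-indexed worlds to • and odd-indexed worlds to ∘ is a surjective bounded morphism onto the two-world frame with •↔∘, which is not antisymmetric.
So no modal formula (or set of formulas) defines exactly the antisymmetric frames.

No — not modally definable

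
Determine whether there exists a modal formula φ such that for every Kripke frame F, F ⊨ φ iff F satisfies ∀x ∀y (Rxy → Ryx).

Yes — defined by r → □◇r

Yes: it is symmetry, defined by the B schema r → □◇r.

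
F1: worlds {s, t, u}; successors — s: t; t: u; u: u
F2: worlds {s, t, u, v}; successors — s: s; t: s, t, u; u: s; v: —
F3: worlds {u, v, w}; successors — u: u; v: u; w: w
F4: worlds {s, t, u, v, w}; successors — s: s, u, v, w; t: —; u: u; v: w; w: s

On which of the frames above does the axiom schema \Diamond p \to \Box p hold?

F1, F3

Frame correspondent (Sahlqvist): \forall x \forall y \forall z (Rxy \wedge Rxz \to y = z) — i.e. partial functionality.
F1: condition met.
F2: fails — t sees both s and t.
F3: condition met.
F4: fails — s sees both s and u.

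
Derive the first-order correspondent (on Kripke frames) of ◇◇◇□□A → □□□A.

This is a Sahlqvist (Geach-type) schema ◇^3□^2A → □^3◇^0A.
First-order correspondent: ∀x ∀y ∀z ((xR³y ∧ xR³z) → ∃w (yR²w ∧ z = w)).

∀x ∀y ∀z ((xR³y ∧ xR³z) → ∃w (yR²w ∧ z = w))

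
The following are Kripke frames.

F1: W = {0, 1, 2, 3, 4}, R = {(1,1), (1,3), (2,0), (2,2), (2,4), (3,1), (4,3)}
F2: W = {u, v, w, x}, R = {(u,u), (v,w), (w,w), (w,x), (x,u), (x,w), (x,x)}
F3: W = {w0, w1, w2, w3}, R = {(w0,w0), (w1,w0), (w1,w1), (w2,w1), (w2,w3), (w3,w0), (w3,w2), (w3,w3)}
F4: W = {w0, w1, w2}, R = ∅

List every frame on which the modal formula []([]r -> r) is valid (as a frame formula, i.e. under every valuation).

F2, F4

This is the axiom for shift-reflexivity; its first-order frame correspondent is forall x forall y (Rxy -> Ryy).
F1: fails — R43 but not R33.
F2: ✓.
F3: fails — Rw3w2 but not Rw2w2.
F4: ✓.
Valid on: F2, F4.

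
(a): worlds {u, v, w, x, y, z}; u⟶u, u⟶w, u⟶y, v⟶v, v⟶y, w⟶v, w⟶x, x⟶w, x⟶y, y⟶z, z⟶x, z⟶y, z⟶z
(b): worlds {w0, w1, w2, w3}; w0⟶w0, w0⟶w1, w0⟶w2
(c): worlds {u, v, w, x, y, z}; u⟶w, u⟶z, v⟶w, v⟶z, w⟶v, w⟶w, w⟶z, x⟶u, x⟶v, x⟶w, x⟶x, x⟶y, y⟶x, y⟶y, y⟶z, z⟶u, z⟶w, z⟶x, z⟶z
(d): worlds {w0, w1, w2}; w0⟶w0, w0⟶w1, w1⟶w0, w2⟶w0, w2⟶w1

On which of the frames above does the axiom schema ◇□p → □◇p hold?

The schema corresponds to convergence: ∀x ∀y ∀z (Rxy ∧ Rxz → ∃w (Ryw ∧ Rzw)).
(a): fails — Ruw and Ruu but w and u have no common successor.
(b): fails — Rw0w1 and Rw0w1 but w1 and w1 have no common successor.
(c): satisfies the condition.
(d): satisfies the condition.

(c), (d)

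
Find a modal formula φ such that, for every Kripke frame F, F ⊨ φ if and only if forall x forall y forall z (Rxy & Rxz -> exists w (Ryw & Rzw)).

The condition is convergence. The .2 schema ◇□s → □◇s defines it.
Suppose ◇□s→□◇s is valid. Take Rxy, Rxz and set V(s)={w : Ryw}. Then □s at y so ◇□s at x, so □◇s at x, so ◇s at z, giving w with Rzw and Ryw.

◇□s → □◇s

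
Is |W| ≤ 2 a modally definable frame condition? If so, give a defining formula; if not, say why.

Not definable by any modal formula

Modal frame validity is preserved under disjoint unions.
Any modal formula valid on each of 3 disjoint one-world frames is valid on their disjoint union (validity is preserved under disjoint unions). Each one-world frame has |W|=1≤2, but the union has |W|=3.
So the class is not modally definable.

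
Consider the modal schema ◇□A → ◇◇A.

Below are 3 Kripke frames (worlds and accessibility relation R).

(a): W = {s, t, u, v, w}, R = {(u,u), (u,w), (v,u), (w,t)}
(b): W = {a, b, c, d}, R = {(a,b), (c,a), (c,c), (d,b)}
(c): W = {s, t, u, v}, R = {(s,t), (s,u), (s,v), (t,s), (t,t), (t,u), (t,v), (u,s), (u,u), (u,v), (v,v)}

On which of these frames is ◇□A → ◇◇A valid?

The schema corresponds to a generalized confluence (Geach) condition: ∀x ∀y (xRy → ∃w (yRw ∧ xR²w)).
(a): fails — wRt but no w* with tRw* and wR²w*.
(b): fails — aRb but no w with bRw and aR²w.
(c): condition met.
Valid on: (c).

(c)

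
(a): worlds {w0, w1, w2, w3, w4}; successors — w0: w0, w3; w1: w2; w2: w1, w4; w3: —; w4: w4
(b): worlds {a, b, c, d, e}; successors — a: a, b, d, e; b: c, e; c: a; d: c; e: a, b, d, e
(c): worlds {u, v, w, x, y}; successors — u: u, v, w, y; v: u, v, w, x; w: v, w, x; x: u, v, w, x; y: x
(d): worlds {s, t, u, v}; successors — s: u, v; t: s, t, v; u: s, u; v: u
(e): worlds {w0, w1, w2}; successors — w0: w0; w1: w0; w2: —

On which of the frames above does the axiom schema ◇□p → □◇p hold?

(e)

This is the axiom for convergence; its first-order frame correspondent is ∀x ∀y ∀z (Rxy ∧ Rxz → ∃w (Ryw ∧ Rzw)).
(a): fails — Rw0w0 and Rw0w3 but w0 and w3 have no common successor.
(b): fails — Rae and Rad but e and d have no common successor.
(c): fails — Ruu and Ruy but u and y have no common successor.
(d): fails — Rtv and Rtt but v and t have no common successor.
(e): holds.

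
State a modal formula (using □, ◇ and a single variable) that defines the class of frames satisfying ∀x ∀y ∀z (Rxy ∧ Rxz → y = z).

◇s → □s

The condition is partial functionality. The CD schema ◇s → □s defines it.
Suppose ◇s→□s is valid. Take Rxy, Rxz and set V(s)={y}. Then ◇s at x, so □s at x, so s at z, i.e. z=y.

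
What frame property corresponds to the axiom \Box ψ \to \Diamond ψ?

seriality

This schema is the D axiom.
It corresponds to seriality: \forall x \exists y Rxy.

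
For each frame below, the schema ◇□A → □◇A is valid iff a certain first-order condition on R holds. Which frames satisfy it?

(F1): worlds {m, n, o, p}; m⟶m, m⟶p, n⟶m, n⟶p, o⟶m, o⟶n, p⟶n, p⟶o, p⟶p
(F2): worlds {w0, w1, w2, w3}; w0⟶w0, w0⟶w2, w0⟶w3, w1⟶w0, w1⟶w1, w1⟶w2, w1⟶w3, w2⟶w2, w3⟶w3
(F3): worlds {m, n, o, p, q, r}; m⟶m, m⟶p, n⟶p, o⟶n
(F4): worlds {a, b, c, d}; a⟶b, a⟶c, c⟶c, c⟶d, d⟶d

(F1)

The schema corresponds to convergence: ∀x ∀y ∀z (Rxy ∧ Rxz → ∃w (Ryw ∧ Rzw)).
(F1): satisfies the condition.
(F2): fails — Rw0w2 and Rw0w3 but w2 and w3 have no common successor.
(F3): fails — Rmm and Rmp but m and p have no common successor.
(F4): fails — Rab and Rab but b and b have no common successor.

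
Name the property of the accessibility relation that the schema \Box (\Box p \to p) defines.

Shift-reflexivity

Suppose □(□p→p) is valid. Take Rxy and set V(p)={w : Ryw}. Then at y, □p holds; since □(□p→p) at x, □p→p at y, so p at y, i.e. Ryy.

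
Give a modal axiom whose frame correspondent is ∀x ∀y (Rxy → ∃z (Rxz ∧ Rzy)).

□□q → □q

The condition is density. The C4 schema □□q → □q defines it.
Suppose □□q→□q is valid. Take Rxy and set V(q)={w : xR²w}. Then □□q at x, so □q at x, so q at y, i.e. ∃z(Rxz∧Rzy).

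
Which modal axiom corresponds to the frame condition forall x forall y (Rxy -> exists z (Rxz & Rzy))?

This is density; the standard corresponding axiom is C4: □□s → □s.
Suppose □□s→□s is valid. Take Rxy and set V(s)={w : xR²w}. Then □□s at x, so □s at x, so s at y, i.e. ∃z(Rxz∧Rzy).

□□s → □s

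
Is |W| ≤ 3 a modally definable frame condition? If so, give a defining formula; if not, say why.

No — not modally definable

Any modally definable frame class is closed under disjoint unions.
Any modal formula valid on each of 4 disjoint one-world frames is valid on their disjoint union (validity is preserved under disjoint unions). Each one-world frame has |W|=1≤3, but the union has |W|=4.
So no modal formula (or set of formulas) defines exactly the |W|≤3 frames.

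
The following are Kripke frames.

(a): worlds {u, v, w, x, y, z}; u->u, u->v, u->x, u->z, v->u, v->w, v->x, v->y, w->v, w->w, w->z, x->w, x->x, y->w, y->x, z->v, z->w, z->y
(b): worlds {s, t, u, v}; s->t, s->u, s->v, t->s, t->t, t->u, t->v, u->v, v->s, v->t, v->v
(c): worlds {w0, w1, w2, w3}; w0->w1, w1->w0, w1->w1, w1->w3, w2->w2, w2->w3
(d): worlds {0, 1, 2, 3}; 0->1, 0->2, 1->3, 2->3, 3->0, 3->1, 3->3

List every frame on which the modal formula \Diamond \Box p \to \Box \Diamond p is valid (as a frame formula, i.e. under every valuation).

(a), (b)

This is the axiom for convergence; its first-order frame correspondent is \forall x \forall y \forall z (Rxy \wedge Rxz \to \exists w (Ryw \wedge Rzw)).
(a): ✓.
(b): ✓.
(c): fails — Rw1w1 and Rw1w3 but w1 and w3 have no common successor.
(d): fails — R31 and R30 but 1 and 0 have no common successor.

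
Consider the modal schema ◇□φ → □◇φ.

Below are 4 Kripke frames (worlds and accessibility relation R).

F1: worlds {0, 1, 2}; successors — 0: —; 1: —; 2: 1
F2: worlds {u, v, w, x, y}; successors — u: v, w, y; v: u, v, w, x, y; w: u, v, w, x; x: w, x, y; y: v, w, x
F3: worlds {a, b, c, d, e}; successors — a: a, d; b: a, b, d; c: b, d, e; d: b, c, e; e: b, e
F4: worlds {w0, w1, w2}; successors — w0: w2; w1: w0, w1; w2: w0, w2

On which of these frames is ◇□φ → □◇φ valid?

The schema corresponds to convergence: ∀x ∀y ∀z (Rxy ∧ Rxz → ∃w (Ryw ∧ Rzw)).
F1: fails — R21 and R21 but 1 and 1 have no common successor.
F2: holds.
F3: fails — Raa and Rad but a and d have no common successor.
F4: fails — Rw1w1 and Rw1w0 but w1 and w0 have no common successor.
Valid on: F2.

F2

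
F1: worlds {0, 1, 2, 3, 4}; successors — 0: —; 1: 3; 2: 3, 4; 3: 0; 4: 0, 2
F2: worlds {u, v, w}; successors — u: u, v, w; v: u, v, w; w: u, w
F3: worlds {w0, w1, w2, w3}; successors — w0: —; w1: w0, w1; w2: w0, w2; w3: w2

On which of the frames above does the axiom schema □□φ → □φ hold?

The schema corresponds to density: ∀x ∀y (Rxy → ∃z (Rxz ∧ Rzy)).
F1: fails — R23 but no z with R2z and Rz3.
F2: holds.
F3: holds.

F2, F3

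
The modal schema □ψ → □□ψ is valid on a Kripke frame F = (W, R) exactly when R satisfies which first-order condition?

transitivity

This schema is the 4 axiom.
Its frame correspondent is transitivity — ∀x ∀y ∀z (Rxy ∧ Ryz → Rxz).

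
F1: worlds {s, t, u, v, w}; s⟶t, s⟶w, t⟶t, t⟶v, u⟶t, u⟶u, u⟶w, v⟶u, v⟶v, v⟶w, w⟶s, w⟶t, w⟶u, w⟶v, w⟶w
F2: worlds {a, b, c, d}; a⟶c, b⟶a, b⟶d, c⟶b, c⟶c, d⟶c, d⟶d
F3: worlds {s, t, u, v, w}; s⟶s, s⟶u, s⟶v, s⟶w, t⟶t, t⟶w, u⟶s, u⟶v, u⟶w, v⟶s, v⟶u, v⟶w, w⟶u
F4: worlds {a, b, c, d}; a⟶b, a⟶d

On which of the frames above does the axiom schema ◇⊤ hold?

F1, F2, F3

Frame correspondent (Sahlqvist): ∀x ∃y Rxy — i.e. seriality.
F1: condition met.
F2: condition met.
F3: condition met.
F4: fails — world b has no successor.
Valid on: F1, F2, F3.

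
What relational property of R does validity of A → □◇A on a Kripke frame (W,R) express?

Symmetry

Suppose A→□◇A is valid. Take Rxy and set V(A)={x}. Then A at x, so □◇A at x, so ◇A at y, so some z with Ryz has A; z=x, i.e. Ryx.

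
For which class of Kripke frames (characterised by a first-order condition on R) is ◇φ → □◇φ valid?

the Euclidean property

Suppose ◇φ→□◇φ is valid. Take Rxy, Rxz and set V(φ)={y}. Then ◇φ at x, so □◇φ at x, so ◇φ at z, so some w with Rzw has φ; w=y, i.e. Rzy. By symmetry of the argument, Ryz.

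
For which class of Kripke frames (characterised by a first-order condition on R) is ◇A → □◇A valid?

Suppose ◇A→□◇A is valid. Take Rxy, Rxz and set V(A)={y}. Then ◇A at x, so □◇A at x, so ◇A at z, so some w with Rzw has A; w=y, i.e. Rzy. By symmetry of the argument, Ryz.
Conversely, any frame satisfying ∀x ∀y ∀z (Rxy ∧ Rxz → Ryz) validates the schema.
Frame condition: ∀x ∀y ∀z (Rxy ∧ Rxz → Ryz).

the Euclidean property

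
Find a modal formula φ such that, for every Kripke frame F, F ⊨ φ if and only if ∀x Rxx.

This is reflexivity; the standard corresponding axiom is T: □q → q.

□q → q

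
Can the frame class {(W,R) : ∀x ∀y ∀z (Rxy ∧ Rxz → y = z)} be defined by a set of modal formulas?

Yes — defined by ◇p → □p

This is a Sahlqvist condition; the CD axiom ◇p → □p defines it.
Suppose ◇p→□p is valid. Take Rxy, Rxz and set V(p)={y}. Then ◇p at x, so □p at x, so p at z, i.e. z=y.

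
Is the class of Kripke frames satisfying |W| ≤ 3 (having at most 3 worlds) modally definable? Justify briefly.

Modal frame validity is preserved under disjoint unions.
Any modal formula valid on each of 4 disjoint one-world frames is valid on their disjoint union (validity is preserved under disjoint unions). Each one-world frame has |W|=1≤3, but the union has |W|=4.
So the class is not modally definable.

Not definable by any modal formula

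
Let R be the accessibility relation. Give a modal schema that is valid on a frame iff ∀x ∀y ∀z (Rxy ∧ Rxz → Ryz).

The condition is the Euclidean property. The 5 schema ◇p → □◇p defines it.
Suppose ◇p→□◇p is valid. Take Rxy, Rxz and set V(p)={y}. Then ◇p at x, so □◇p at x, so ◇p at z, so some w with Rzw has p; w=y, i.e. Rzy. By symmetry of the argument, Ryz.

◇p → □◇p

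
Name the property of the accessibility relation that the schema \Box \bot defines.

□⊥ is valid iff no world has any successor (otherwise □⊥ fails at any world with one).

Emptiness of R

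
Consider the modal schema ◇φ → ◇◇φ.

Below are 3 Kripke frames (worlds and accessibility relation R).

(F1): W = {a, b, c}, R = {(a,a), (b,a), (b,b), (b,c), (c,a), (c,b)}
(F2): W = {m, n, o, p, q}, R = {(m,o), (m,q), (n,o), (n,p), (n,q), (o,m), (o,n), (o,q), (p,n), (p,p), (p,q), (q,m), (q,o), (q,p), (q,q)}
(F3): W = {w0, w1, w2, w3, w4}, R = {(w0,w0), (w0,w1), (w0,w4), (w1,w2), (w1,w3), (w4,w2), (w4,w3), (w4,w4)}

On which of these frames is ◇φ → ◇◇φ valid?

Frame correspondent (Sahlqvist): ∀x ∀y (xRy → ∃w (y = w ∧ xR²w)) — i.e. a generalized confluence (Geach) condition.
(F1): satisfies the condition.
(F2): fails — oRn but no w with n=w and oR²w.
(F3): fails — w1Rw2 but no w with w2=w and w1R²w.

(F1)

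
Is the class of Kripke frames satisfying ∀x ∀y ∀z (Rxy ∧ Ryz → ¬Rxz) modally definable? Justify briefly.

No — not modally definable

Any modally definable frame class is closed under surjective bounded morphisms.
The 3-cycle (worlds a,b,c with a→b→c→a) is intransitive. Mapping every world to a single reflexive point • is a surjective bounded morphism; the reflexive point is not intransitive (R••∧R•• but R••).
So no modal formula (or set of formulas) defines exactly the intransitive frames.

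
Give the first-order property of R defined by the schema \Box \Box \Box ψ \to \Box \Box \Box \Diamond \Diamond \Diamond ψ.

\forall x \forall z (x R^3 z \to \exists w (x R^3 w \wedge z R^3 w))

This is a Sahlqvist (Geach-type) schema ◇^0□^3ψ → □^3◇^3ψ.
Minimal-valuation argument: fix x; take any y with xR^0y and any z with xR^3z. Set V(ψ) to the set of worlds R-reachable from y in exactly 3 steps. Then □^3ψ holds at y, so the antecedent holds at x; validity forces ◇^3ψ at z, giving a w with zR^3w and yR^3w.
First-order correspondent: \forall x \forall z (x R^3 z \to \exists w (x R^3 w \wedge z R^3 w)).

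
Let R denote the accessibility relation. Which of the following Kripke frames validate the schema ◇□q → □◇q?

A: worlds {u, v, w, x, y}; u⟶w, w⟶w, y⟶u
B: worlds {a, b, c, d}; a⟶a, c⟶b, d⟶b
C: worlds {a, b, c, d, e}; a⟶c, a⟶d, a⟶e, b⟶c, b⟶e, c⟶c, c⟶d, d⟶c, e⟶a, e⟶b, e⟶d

A

Frame correspondent (Sahlqvist): ∀x ∀y ∀z (Rxy ∧ Rxz → ∃w (Ryw ∧ Rzw)) — i.e. convergence.
A: condition met.
B: fails — Rcb and Rcb but b and b have no common successor.
C: fails — Rae and Rad but e and d have no common successor.
Valid on: A.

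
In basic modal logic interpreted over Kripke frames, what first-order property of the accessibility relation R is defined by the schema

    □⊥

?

emptiness of R: ∀x ∀y ¬Rxy

□⊥ is valid iff no world has any successor (otherwise □⊥ fails at any world with one).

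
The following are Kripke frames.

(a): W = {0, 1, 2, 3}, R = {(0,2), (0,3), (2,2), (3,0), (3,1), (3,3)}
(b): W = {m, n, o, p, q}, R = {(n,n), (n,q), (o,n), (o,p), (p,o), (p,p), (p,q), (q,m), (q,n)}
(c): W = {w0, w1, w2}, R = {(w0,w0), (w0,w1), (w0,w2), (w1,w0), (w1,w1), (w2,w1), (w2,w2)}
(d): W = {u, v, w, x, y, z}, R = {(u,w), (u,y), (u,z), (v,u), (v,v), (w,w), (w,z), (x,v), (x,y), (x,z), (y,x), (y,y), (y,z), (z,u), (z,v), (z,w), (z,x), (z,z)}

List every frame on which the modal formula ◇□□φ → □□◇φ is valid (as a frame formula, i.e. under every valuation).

The schema corresponds to a generalized confluence (Geach) condition: ∀x ∀y ∀z ((xRy ∧ xR²z) → ∃w (yR²w ∧ zRw)).
(a): fails — 0R2, 0R²1 but no w with 2R²w and 1Rw.
(b): fails — nRn, nR²m but no w with nR²w and mRw.
(c): holds.
(d): holds.
Valid on: (c), (d).

(c), (d)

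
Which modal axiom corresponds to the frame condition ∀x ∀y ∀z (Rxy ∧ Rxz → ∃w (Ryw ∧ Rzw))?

◇□r → □◇r

This is convergence; the standard corresponding axiom is .2: ◇□r → □◇r.
Suppose ◇□r→□◇r is valid. Take Rxy, Rxz and set V(r)={w : Ryw}. Then □r at y so ◇□r at x, so □◇r at x, so ◇r at z, giving w with Rzw and Ryw.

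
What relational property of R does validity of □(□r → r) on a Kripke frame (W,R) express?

shift-reflexivity: ∀x ∀y (Rxy → Ryy)

Suppose □(□r→r) is valid. Take Rxy and set V(r)={w : Ryw}. Then at y, □r holds; since □(□r→r) at x, □r→r at y, so r at y, i.e. Ryy.
Conversely, on a frame with shift-reflexivity the schema holds at every world under every valuation.
Frame condition: ∀x ∀y (Rxy → Ryy).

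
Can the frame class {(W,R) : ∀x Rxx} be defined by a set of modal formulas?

Yes — defined by □r → r

The condition is reflexivity. A defining modal formula is □r → r.
Suppose □r→r is valid. At any x set V(r)={w : Rxw}. Then □r holds at x, so r holds at x, i.e. Rxx.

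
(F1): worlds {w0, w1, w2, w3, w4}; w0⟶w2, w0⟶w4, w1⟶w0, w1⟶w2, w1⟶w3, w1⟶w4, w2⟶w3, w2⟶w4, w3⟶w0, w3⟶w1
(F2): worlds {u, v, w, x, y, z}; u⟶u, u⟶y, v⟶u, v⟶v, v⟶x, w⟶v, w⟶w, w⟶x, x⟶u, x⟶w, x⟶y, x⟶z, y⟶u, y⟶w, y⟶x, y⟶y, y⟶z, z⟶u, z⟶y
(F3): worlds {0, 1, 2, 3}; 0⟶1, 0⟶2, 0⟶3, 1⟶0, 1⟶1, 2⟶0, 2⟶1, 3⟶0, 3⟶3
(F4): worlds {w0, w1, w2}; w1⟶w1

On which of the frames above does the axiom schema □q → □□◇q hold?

Frame correspondent (Sahlqvist): ∀x ∀z (xR²z → ∃w (xRw ∧ zRw)) — i.e. a generalized confluence (Geach) condition.
(F1): fails — w0R²w3 but no w with w0Rw and w3Rw.
(F2): fails — uR²w but no t with uRt and wRt.
(F3): condition met.
(F4): condition met.

(F3), (F4)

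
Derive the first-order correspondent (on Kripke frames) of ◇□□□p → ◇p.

This is a Sahlqvist (Geach-type) schema ◇^1□^3p → □^0◇^1p.
Minimal-valuation argument: fix x; take any y with xR^1y and any z with xR^0z. Set V(p) to the set of worlds R-reachable from y in exactly 3 steps. Then □^3p holds at y, so the antecedent holds at x; validity forces ◇^1p at z, giving a w with zR^1w and yR^3w.
First-order correspondent: ∀x ∀y (xRy → ∃w (yR³w ∧ xRw)).

∀x ∀y (xRy → ∃w (yR³w ∧ xRw))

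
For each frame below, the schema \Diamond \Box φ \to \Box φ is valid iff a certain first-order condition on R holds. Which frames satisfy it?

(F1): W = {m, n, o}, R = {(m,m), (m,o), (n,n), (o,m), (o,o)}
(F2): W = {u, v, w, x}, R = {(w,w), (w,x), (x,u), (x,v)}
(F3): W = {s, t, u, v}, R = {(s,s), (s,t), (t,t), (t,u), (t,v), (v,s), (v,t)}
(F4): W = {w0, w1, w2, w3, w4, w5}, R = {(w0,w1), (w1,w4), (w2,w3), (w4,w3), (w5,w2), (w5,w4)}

Frame correspondent (Sahlqvist): \forall x \forall y \forall z (Rxy \wedge Rxz \to Ryz) — i.e. the Euclidean property.
(F1): holds.
(F2): fails — Rwx and Rww but not Rxw.
(F3): fails — Rst and Rss but not Rts.
(F4): fails — Rw0w1 and Rw0w1 but not Rw1w1.

(F1)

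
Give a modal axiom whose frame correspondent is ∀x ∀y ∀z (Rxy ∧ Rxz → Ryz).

A defining formula is ◇s → □◇s (the 5 axiom).

◇s → □◇s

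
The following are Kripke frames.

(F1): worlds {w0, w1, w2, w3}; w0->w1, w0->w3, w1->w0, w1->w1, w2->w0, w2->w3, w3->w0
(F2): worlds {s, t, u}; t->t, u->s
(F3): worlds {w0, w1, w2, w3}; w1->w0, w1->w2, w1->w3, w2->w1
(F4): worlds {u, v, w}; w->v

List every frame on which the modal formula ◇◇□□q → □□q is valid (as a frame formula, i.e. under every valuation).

(F2), (F4)

The schema corresponds to a generalized confluence (Geach) condition: ∀x ∀y ∀z ((xR²y ∧ xR²z) → ∃w (yR²w ∧ z = w)).
(F1): fails — w1R²w0, w1R²w3 but no w with w0R²w and w3=w.
(F2): ✓.
(F3): fails — w2R²w0, w2R²w0 but no w with w0R²w and w0=w.
(F4): ✓.
Valid on: (F2), (F4).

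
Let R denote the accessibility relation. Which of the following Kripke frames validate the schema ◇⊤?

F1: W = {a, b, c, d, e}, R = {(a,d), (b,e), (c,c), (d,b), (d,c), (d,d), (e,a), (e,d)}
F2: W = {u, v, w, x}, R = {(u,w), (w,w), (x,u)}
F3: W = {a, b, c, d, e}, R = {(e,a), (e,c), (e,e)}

Frame correspondent (Sahlqvist): ∀x ∃y Rxy — i.e. seriality.
F1: ✓.
F2: fails — world v has no successor.
F3: fails — world a has no successor.

F1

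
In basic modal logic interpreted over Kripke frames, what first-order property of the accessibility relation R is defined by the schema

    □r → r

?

reflexivity

Suppose □r→r is valid. At any x set V(r)={w : Rxw}. Then □r holds at x, so r holds at x, i.e. Rxx.
The converse is a direct semantic check.
So the correspondent is reflexivity.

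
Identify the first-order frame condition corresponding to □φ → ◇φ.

Suppose □φ→◇φ is valid. At any x set V(φ)=W. Then □φ at x, so ◇φ at x, so x has a successor.
The converse is a direct semantic check.
So the correspondent is seriality.

Seriality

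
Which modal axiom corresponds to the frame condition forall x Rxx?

□ψ → ψ

This is reflexivity; the standard corresponding axiom is T: □ψ → ψ.
Suppose □ψ→ψ is valid. At any x set V(ψ)={w : Rxw}. Then □ψ holds at x, so ψ holds at x, i.e. Rxx.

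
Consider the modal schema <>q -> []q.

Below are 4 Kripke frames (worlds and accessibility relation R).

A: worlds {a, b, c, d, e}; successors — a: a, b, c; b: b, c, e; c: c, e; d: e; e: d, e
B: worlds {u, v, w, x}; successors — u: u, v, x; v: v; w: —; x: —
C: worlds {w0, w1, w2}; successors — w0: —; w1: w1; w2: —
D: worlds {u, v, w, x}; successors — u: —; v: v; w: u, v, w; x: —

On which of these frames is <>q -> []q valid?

This is the axiom for partial functionality; its first-order frame correspondent is forall x forall y forall z (Rxy & Rxz -> y = z).
A: fails — a sees both a and b.
B: fails — u sees both u and v.
C: ✓.
D: fails — w sees both u and v.
Valid on: C.

C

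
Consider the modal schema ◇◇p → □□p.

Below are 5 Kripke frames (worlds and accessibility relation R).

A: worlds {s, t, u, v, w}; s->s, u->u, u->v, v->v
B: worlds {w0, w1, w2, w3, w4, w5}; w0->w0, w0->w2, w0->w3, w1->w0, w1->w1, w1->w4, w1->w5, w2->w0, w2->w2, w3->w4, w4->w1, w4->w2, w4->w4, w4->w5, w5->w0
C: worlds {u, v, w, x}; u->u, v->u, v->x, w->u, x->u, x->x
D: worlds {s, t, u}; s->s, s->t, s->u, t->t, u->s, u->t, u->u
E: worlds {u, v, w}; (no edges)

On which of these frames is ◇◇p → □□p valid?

E

Frame correspondent (Sahlqvist): ∀x ∀y ∀z ((xR²y ∧ xR²z) → ∃w (y = w ∧ z = w)) — i.e. a generalized confluence (Geach) condition.
A: fails — uR²u, uR²v but u ≠ v.
B: fails — w0R²w0, w0R²w2 but w0 ≠ w2.
C: fails — vR²u, vR²x but u ≠ x.
D: fails — sR²s, sR²t but s ≠ t.
E: condition met.
Valid on: E.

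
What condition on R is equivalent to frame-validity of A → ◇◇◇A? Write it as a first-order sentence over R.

∀x ∃w (x = w ∧ xR³w)

This is a Sahlqvist (Geach-type) schema ◇^0□^0A → □^0◇^3A.
Minimal-valuation argument: fix x; take any y with xR^0y and any z with xR^0z. Set V(A) to the set of worlds R-reachable from y in exactly 0 steps. Then □^0A holds at y, so the antecedent holds at x; validity forces ◇^3A at z, giving a w with zR^3w and yR^0w.
First-order correspondent: ∀x ∃w (x = w ∧ xR³w).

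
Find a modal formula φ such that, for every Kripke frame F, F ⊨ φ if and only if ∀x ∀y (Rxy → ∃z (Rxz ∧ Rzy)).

The condition is density. The C4 schema □□q → □q defines it.
Suppose □□q→□q is valid. Take Rxy and set V(q)={w : xR²w}. Then □□q at x, so □q at x, so q at y, i.e. ∃z(Rxz∧Rzy).

□□q → □q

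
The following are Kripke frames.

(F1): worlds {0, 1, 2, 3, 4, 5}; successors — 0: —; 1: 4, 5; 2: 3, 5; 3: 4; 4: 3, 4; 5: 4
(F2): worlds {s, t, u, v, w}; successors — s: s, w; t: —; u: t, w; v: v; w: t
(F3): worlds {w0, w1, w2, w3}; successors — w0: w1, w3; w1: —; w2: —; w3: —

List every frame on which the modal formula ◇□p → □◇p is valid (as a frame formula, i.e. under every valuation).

(F1)

This is the axiom for convergence; its first-order frame correspondent is ∀x ∀y ∀z (Rxy ∧ Rxz → ∃w (Ryw ∧ Rzw)).
(F1): satisfies the condition.
(F2): fails — Rsw and Rss but w and s have no common successor.
(F3): fails — Rw0w1 and Rw0w1 but w1 and w1 have no common successor.
Valid on: (F1).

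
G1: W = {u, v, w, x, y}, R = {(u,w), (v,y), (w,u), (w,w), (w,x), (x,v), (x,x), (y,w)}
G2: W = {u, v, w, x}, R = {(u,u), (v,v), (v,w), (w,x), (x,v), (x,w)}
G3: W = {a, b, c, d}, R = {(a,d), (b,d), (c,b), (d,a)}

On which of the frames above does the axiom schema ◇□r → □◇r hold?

This is the axiom for convergence; its first-order frame correspondent is ∀x ∀y ∀z (Rxy ∧ Rxz → ∃w (Ryw ∧ Rzw)).
G1: fails — Rwu and Rwx but u and x have no common successor.
G2: fails — Rvv and Rvw but v and w have no common successor.
G3: condition met.

G3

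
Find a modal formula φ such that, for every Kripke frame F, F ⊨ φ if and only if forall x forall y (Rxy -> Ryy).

The condition is shift-reflexivity. The T□ schema □(□p → p) defines it.
Suppose □(□p→p) is valid. Take Rxy and set V(p)={w : Ryw}. Then at y, □p holds; since □(□p→p) at x, □p→p at y, so p at y, i.e. Ryy.

□(□p → p)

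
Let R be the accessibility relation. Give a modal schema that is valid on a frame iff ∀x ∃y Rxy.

□q → ◇q

A defining formula is □q → ◇q (the D axiom).
Suppose □q→◇q is valid. At any x set V(q)=W. Then □q at x, so ◇q at x, so x has a successor.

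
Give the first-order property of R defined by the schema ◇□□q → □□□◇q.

∀x ∀y ∀z ((xRy ∧ xR³z) → ∃w (yR²w ∧ zRw))

This is a Sahlqvist (Geach-type) schema ◇^1□^2q → □^3◇^1q.
Minimal-valuation argument: fix x; take any y with xR^1y and any z with xR^3z. Set V(q) to the set of worlds R-reachable from y in exactly 2 steps. Then □^2q holds at y, so the antecedent holds at x; validity forces ◇^1q at z, giving a w with zR^1w and yR^2w.
First-order correspondent: ∀x ∀y ∀z ((xRy ∧ xR³z) → ∃w (yR²w ∧ zRw)).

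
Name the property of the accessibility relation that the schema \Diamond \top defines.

seriality

This is a form of the D axiom.
It corresponds to seriality: \forall x \exists y Rxy.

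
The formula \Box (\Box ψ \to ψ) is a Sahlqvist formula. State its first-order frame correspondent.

shift-reflexivity

Suppose □(□ψ→ψ) is valid. Take Rxy and set V(ψ)={w : Ryw}. Then at y, □ψ holds; since □(□ψ→ψ) at x, □ψ→ψ at y, so ψ at y, i.e. Ryy.
The converse is a direct semantic check.
Frame condition: \forall x \forall y (Rxy \to Ryy).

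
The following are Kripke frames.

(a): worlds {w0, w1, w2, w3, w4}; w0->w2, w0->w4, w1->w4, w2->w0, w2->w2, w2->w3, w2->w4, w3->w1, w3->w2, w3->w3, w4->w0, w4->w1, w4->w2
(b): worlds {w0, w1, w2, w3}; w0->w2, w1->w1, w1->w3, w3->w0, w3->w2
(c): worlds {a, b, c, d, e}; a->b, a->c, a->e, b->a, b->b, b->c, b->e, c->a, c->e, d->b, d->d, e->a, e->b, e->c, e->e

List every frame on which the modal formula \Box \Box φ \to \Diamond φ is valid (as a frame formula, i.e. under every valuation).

(c)

This is the axiom for a generalized confluence (Geach) condition; its first-order frame correspondent is \forall x \exists w (x R^2 w \wedge xRw).
(a): fails — at w1 but no w with w1R²w and w1Rw.
(b): fails — at w0 but no w with w0R²w and w0Rw.
(c): ✓.
Valid on: (c).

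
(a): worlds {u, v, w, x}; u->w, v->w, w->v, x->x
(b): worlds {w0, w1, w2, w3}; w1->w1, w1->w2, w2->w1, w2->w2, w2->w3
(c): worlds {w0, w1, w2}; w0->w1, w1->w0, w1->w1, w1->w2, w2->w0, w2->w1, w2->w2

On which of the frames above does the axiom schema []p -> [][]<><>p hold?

(c)

Frame correspondent (Sahlqvist): forall x forall z (x R^2 z -> exists w (xRw & z R^2 w)) — i.e. a generalized confluence (Geach) condition.
(a): fails — uR²v but no t with uRt and vR²t.
(b): fails — w1R²w3 but no w with w1Rw and w3R²w.
(c): ✓.
Valid on: (c).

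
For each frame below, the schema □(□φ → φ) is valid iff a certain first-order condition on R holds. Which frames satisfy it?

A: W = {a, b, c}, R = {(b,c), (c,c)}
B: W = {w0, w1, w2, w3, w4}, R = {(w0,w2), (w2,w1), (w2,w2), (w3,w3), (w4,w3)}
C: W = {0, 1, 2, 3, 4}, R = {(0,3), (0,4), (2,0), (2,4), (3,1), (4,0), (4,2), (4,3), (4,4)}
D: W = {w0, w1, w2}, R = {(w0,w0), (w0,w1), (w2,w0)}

The schema corresponds to shift-reflexivity: ∀x ∀y (Rxy → Ryy).
A: condition met.
B: fails — Rw2w1 but not Rw1w1.
C: fails — R31 but not R11.
D: fails — Rw0w1 but not Rw1w1.
Valid on: A.

A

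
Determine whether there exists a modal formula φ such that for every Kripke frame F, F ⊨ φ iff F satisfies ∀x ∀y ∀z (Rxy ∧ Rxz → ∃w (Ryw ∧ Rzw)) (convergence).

Yes: it is convergence, defined by the .2 schema ◇□q → □◇q.
Suppose ◇□q→□◇q is valid. Take Rxy, Rxz and set V(q)={w : Ryw}. Then □q at y so ◇□q at x, so □◇q at x, so ◇q at z, giving w with Rzw and Ryw.

Yes, by ◇□q → □◇q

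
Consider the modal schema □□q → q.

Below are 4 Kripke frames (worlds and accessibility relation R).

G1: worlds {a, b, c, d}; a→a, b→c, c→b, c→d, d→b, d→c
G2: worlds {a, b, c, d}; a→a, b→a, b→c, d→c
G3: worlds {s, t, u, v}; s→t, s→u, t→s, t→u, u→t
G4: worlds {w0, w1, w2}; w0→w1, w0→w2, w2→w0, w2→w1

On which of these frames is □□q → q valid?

Frame correspondent (Sahlqvist): ∀x ∃w (xR²w ∧ x = w) — i.e. a generalized confluence (Geach) condition.
G1: satisfies the condition.
G2: fails — at b but no w with bR²w and b=w.
G3: fails — at v but no w with vR²w and v=w.
G4: fails — at w1 but no w with w1R²w and w1=w.
Valid on: G1.

G1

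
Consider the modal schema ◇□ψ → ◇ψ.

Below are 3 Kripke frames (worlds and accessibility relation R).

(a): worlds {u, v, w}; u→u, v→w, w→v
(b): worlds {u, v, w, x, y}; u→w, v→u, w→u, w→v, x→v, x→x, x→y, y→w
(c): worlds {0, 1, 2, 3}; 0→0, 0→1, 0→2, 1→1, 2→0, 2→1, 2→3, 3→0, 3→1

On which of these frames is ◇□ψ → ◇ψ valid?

(c)

The schema corresponds to a generalized confluence (Geach) condition: ∀x ∀y (xRy → ∃w (yRw ∧ xRw)).
(a): fails — vRw but no t with wRt and vRt.
(b): fails — uRw but no t with wRt and uRt.
(c): holds.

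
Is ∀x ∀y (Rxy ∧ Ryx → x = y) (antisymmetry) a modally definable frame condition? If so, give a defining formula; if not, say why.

Any modally definable frame class is closed under surjective bounded morphisms.
The 8-cycle (worlds w0,w1,w2,w3,w4,w5,w6,w7 with w0→w1→w2→w3→w4→w5→w6→w7→w0) is antisymmetric. Sending even-indexed worlds to a and odd-indexed worlds to b is a surjective bounded morphism onto the two-world frame with a↔b, which is not antisymmetric.
So no modal formula (or set of formulas) defines exactly the antisymmetric frames.

Not modally definable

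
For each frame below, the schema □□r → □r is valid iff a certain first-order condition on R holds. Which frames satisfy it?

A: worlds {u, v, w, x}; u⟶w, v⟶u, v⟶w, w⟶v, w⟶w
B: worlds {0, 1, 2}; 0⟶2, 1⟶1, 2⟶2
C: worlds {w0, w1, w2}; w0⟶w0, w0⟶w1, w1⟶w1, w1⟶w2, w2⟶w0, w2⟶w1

Frame correspondent (Sahlqvist): ∀x ∀y (Rxy → ∃z (Rxz ∧ Rzy)) — i.e. density.
A: fails — Rvu but no z with Rvz and Rzu.
B: condition met.
C: condition met.
Valid on: B, C.

B, C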